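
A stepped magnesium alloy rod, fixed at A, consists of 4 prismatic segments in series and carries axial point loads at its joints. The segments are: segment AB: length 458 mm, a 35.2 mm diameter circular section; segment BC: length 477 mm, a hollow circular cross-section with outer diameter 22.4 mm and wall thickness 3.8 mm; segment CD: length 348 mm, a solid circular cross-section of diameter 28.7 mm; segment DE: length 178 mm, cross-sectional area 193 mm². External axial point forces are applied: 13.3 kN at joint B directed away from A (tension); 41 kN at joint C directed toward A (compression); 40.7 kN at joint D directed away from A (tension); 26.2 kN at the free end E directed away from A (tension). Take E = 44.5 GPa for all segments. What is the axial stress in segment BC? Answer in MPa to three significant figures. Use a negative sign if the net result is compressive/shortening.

Internal axial forces (sectioning from the free end, tension +): N_DE = 26.2 kN, N_CD = 66.9 kN, N_BC = 25.9 kN, N_AB = 39.2 kN.
A_BC = 222 mm².
σ_BC = N_BC/A_BC = 25900/222 = 116.6 MPa.

117 MPa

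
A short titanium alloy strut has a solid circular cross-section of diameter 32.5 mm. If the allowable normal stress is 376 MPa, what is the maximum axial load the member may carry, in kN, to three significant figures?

312 kN

A = 829.6 mm².
P_max = σ_allow · A = 376 · 829.6 = 311900 N = 311.9 kN.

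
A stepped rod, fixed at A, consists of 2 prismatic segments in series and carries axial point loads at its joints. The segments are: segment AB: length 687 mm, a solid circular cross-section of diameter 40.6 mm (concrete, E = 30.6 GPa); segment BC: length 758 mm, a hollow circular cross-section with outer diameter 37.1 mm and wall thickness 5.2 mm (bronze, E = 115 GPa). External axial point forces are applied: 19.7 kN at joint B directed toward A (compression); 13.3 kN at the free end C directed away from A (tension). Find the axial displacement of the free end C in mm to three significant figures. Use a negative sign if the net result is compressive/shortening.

0.0572 mm

Internal axial forces (sectioning from the free end, tension +): N_BC = 13.3 kN, N_AB = -6.4 kN.
A_AB = 1295 mm².
A_BC = 521.1 mm².
δ_AB = -6400·687/(1295·30600) = -0.111 mm
δ_BC = 13300·758/(521.1·115000) = 0.1682 mm
δ = Σδ_i = 0.05723 mm.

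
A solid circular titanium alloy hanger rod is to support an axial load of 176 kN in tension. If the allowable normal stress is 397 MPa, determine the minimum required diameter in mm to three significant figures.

23.8 mm

Required area A ≥ P/σ_allow = 176000/397 = 443.3 mm².
For a solid circular section, d ≥ √(4A/π) = 23.76 mm.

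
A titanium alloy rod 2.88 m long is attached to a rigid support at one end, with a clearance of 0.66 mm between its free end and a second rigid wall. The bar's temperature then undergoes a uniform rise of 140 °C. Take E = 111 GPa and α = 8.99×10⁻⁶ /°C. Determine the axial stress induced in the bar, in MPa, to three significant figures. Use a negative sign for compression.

-114 MPa

Free thermal expansion αLΔT = 8.99e-6 · 2880 · 140 = 3.625 mm.
The walls engage after the gap closes; constrained expansion = 3.625 − 0.66 = 2.965 mm.
The walls impose strain ε = −(2.965)/2880 = -1.0294e-03; σ = Eε = 111000 · -1.0294e-03 = -114.3 MPa.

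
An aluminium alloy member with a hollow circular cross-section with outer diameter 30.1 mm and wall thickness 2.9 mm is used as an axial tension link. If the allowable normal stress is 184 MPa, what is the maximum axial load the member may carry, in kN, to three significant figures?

45.6 kN

A = 247.8 mm².
P_max = σ_allow · A = 184 · 247.8 = 45600 N = 45.6 kN.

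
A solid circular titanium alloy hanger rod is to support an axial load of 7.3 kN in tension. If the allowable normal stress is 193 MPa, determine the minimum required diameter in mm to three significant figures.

6.94 mm

Required area A ≥ P/σ_allow = 7300/193 = 37.82 mm².
For a solid circular section, d ≥ √(4A/π) = 6.94 mm.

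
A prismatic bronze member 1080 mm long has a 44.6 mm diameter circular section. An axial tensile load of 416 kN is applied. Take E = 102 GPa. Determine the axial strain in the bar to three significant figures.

0.00261

A = 1562 mm².
σ = N/A = 266.3 MPa; ε = σ/E = 266.3/102000 = 2.611e-03.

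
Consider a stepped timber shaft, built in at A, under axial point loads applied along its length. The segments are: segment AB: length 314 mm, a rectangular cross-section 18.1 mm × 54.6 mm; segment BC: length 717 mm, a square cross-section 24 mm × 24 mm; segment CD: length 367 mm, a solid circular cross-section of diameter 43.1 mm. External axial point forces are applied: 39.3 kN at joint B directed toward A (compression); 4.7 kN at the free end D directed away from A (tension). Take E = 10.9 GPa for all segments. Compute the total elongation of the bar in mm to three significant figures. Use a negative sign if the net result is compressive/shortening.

Internal axial forces (sectioning from the free end, tension +): N_CD = 4.7 kN, N_BC = 4.7 kN, N_AB = -34.6 kN.
A_AB = 988.3 mm².
A_BC = 576 mm².
A_CD = 1459 mm².
δ_AB = -34600·314/(988.3·10900) = -1.009 mm
δ_BC = 4700·717/(576·10900) = 0.5367 mm
δ_CD = 4700·367/(1459·10900) = 0.1085 mm
δ = Σδ_i = -0.3634 mm.

-0.363 mm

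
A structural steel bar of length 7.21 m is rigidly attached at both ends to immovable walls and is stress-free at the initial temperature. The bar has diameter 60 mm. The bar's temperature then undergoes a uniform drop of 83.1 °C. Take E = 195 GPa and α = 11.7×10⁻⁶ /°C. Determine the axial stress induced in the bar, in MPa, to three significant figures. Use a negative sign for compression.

Free thermal expansion αLΔT = 11.7e-6 · 7210 · -83.1 = -7.01 mm.
The walls impose strain ε = −(-7.01)/7210 = 9.7227e-04; σ = Eε = 195000 · 9.7227e-04 = 189.6 MPa.

190 MPa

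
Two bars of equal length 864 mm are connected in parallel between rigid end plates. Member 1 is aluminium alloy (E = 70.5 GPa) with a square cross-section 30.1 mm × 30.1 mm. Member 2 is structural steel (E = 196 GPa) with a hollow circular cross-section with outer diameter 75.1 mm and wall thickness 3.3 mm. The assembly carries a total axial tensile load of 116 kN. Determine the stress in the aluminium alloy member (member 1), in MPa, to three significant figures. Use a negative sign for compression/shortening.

39.0 MPa

A_1 = 906 mm².
A_2 = 744.4 mm².
Equal strain + equilibrium ⇒ each member carries load in proportion to AE: A₁E₁ = 63870000 N, A₂E₂ = 145900000 N, ΣAE = 209800000 N.
σ₁ = P·E₁/ΣAE = 116000·70500/209800000 = 38.99 MPa.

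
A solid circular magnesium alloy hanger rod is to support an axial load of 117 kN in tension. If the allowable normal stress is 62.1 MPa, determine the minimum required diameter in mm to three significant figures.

49.0 mm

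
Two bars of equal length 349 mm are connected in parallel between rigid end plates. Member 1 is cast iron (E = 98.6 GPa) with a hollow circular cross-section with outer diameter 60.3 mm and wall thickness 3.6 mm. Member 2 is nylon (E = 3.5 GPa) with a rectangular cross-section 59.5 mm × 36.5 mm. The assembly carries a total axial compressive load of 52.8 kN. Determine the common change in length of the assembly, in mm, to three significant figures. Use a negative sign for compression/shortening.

A_1 = 641.3 mm².
A_2 = 2172 mm².
Equal strain + equilibrium ⇒ each member carries load in proportion to AE: A₁E₁ = 63230000 N, A₂E₂ = 7601000 N, ΣAE = 70830000 N.
δ = PL/ΣAE = -52800·349/70830000 = -0.2602 mm.

-0.260 mm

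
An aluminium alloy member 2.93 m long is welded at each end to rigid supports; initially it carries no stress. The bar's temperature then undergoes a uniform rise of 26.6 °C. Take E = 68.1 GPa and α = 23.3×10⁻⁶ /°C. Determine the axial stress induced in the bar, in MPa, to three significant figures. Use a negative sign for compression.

-42.2 MPa

Free thermal expansion αLΔT = 23.3e-6 · 2930 · 26.6 = 1.816 mm.
The walls impose strain ε = −(1.816)/2930 = -6.1978e-04; σ = Eε = 68100 · -6.1978e-04 = -42.21 MPa.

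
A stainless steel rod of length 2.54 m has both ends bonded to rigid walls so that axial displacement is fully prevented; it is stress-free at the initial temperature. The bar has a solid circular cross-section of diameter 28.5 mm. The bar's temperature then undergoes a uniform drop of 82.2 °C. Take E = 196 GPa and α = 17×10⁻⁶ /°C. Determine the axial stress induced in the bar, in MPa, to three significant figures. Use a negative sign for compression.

274 MPa

Free thermal expansion αLΔT = 17e-6 · 2540 · -82.2 = -3.549 mm.
The walls impose strain ε = −(-3.549)/2540 = 1.3974e-03; σ = Eε = 196000 · 1.3974e-03 = 273.9 MPa.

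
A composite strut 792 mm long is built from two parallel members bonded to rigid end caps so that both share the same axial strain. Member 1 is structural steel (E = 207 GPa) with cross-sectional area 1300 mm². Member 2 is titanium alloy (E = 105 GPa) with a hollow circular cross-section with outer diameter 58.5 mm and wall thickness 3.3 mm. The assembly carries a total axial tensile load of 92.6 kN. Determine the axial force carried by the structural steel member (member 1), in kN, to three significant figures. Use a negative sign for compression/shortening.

75.7 kN

A_2 = 572.3 mm².
Equal strain + equilibrium ⇒ each member carries load in proportion to AE: A₁E₁ = 269100000 N, A₂E₂ = 60090000 N, ΣAE = 329200000 N.
F₁ = P·A₁E₁/ΣAE = 92600·269100000/329200000 = 75700 N.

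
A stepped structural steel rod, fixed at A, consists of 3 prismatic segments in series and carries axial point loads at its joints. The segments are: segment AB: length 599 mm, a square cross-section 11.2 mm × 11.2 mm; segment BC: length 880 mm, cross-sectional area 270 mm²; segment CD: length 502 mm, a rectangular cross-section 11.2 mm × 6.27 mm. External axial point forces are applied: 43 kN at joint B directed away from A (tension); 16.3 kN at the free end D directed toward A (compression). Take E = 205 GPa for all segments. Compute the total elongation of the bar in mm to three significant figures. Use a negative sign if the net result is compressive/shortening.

Internal axial forces (sectioning from the free end, tension +): N_CD = -16.3 kN, N_BC = -16.3 kN, N_AB = 26.7 kN.
A_AB = 125.4 mm².
A_CD = 70.22 mm².
δ_AB = 26700·599/(125.4·205000) = 0.6219 mm
δ_BC = -16300·880/(270·205000) = -0.2592 mm
δ_CD = -16300·502/(70.22·205000) = -0.5684 mm
δ = Σδ_i = -0.2056 mm.

-0.206 mm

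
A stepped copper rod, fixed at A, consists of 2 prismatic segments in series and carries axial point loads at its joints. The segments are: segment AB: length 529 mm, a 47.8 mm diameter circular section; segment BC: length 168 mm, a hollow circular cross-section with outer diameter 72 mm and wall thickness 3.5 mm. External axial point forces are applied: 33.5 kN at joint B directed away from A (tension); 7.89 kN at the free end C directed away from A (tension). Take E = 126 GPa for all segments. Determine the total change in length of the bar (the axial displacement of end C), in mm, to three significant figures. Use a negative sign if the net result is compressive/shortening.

0.111 mm

Internal axial forces (sectioning from the free end, tension +): N_BC = 7.89 kN, N_AB = 41.39 kN.
A_AB = 1795 mm².
A_BC = 753.2 mm².
δ_AB = 41390·529/(1795·126000) = 0.09684 mm
δ_BC = 7890·168/(753.2·126000) = 0.01397 mm
δ = Σδ_i = 0.1108 mm.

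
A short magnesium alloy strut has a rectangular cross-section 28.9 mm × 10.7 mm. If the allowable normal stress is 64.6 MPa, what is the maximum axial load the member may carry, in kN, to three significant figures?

20.0 kN

A = 309.2 mm².
P_max = σ_allow · A = 64.6 · 309.2 = 19980 N = 19.98 kN.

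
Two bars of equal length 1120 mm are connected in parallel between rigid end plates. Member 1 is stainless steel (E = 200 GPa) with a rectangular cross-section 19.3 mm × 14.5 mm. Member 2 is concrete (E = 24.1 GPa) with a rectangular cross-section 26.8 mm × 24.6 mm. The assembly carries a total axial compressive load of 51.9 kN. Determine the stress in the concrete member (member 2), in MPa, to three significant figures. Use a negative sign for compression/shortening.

A_1 = 279.9 mm².
A_2 = 659.3 mm².
Equal strain + equilibrium ⇒ each member carries load in proportion to AE: A₁E₁ = 55970000 N, A₂E₂ = 15890000 N, ΣAE = 71860000 N.
σ₂ = P·E₂/ΣAE = -51900·24100/71860000 = -17.41 MPa.

-17.4 MPa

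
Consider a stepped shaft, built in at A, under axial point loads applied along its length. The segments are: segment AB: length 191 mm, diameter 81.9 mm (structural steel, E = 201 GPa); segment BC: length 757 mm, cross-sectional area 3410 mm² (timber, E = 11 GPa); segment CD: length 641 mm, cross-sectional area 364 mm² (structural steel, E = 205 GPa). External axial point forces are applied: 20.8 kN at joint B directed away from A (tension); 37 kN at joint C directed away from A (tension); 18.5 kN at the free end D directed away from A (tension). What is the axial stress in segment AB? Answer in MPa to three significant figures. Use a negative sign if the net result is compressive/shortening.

Internal axial forces (sectioning from the free end, tension +): N_CD = 18.5 kN, N_BC = 55.5 kN, N_AB = 76.3 kN.
A_AB = 5268 mm².
σ_AB = N_AB/A_AB = 76300/5268 = 14.48 MPa.

14.5 MPa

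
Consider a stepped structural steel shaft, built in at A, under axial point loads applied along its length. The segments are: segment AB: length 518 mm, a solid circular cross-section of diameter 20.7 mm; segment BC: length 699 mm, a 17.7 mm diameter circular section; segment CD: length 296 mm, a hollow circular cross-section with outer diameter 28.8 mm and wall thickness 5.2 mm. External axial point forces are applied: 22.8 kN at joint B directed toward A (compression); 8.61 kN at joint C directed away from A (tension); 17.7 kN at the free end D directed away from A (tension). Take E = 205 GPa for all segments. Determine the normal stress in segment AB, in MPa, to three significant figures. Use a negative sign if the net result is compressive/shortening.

10.4 MPa

Internal axial forces (sectioning from the free end, tension +): N_CD = 17.7 kN, N_BC = 26.31 kN, N_AB = 3.51 kN.
A_AB = 336.5 mm².
σ_AB = N_AB/A_AB = 3510/336.5 = 10.43 MPa.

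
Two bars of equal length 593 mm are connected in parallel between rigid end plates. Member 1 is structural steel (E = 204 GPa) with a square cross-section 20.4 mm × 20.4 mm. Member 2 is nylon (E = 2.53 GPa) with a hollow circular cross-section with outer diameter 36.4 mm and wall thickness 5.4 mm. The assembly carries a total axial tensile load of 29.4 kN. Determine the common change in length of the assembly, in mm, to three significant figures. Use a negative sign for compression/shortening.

0.202 mm

A_1 = 416.2 mm².
A_2 = 525.9 mm².
Equal strain + equilibrium ⇒ each member carries load in proportion to AE: A₁E₁ = 84900000 N, A₂E₂ = 1331000 N, ΣAE = 86230000 N.
δ = PL/ΣAE = 29400·593/86230000 = 0.2022 mm.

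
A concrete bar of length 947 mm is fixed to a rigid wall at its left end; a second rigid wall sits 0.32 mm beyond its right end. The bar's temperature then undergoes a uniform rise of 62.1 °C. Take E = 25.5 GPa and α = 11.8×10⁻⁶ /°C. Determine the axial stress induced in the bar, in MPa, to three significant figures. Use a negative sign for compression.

-10.1 MPa

Free thermal expansion αLΔT = 11.8e-6 · 947 · 62.1 = 0.6939 mm.
The walls engage after the gap closes; constrained expansion = 0.6939 − 0.32 = 0.3739 mm.
The walls impose strain ε = −(0.3739)/947 = -3.9487e-04; σ = Eε = 25500 · -3.9487e-04 = -10.07 MPa.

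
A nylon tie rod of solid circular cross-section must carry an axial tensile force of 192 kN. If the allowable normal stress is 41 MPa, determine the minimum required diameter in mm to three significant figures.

77.2 mm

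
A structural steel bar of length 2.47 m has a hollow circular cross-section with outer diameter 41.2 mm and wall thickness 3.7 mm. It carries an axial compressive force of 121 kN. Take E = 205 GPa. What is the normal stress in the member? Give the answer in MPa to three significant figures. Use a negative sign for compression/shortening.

-278 MPa

A = 435.9 mm².
σ = N/A = -121000/435.9 = -277.6 MPa.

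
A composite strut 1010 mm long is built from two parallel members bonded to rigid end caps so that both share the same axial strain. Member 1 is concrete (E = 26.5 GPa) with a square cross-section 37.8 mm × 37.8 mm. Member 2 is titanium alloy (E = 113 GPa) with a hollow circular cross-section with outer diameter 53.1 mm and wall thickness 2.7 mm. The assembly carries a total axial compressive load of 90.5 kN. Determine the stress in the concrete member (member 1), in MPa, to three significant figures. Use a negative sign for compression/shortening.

A_1 = 1429 mm².
A_2 = 427.5 mm².
Equal strain + equilibrium ⇒ each member carries load in proportion to AE: A₁E₁ = 37860000 N, A₂E₂ = 48310000 N, ΣAE = 86170000 N.
σ₁ = P·E₁/ΣAE = -90500·26500/86170000 = -27.83 MPa.

-27.8 MPa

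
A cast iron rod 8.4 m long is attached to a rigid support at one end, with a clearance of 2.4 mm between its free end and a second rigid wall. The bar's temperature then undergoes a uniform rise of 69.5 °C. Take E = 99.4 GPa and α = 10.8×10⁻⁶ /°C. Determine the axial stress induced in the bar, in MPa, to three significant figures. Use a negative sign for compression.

-46.2 MPa

Free thermal expansion αLΔT = 10.8e-6 · 8400 · 69.5 = 6.305 mm.
The walls engage after the gap closes; constrained expansion = 6.305 − 2.4 = 3.905 mm.
The walls impose strain ε = −(3.905)/8400 = -4.6489e-04; σ = Eε = 99400 · -4.6489e-04 = -46.21 MPa.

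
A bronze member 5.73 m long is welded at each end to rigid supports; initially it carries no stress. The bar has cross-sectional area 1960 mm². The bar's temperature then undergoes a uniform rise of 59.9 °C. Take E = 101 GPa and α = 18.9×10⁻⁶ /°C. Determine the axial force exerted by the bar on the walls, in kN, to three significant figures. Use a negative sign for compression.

-224 kN

Free thermal expansion αLΔT = 18.9e-6 · 5730 · 59.9 = 6.487 mm.
The walls impose strain ε = −(6.487)/5730 = -1.1321e-03; σ = Eε = 101000 · -1.1321e-03 = -114.3 MPa.
Wall reaction R = σ·A = -114.3·1960 = -224100 N = -224.1 kN.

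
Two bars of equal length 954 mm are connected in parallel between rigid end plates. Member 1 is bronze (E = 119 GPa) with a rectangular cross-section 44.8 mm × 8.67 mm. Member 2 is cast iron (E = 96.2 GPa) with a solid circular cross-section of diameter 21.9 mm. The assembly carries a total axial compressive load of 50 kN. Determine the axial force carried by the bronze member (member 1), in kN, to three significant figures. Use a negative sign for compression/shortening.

-28.0 kN

A_1 = 388.4 mm².
A_2 = 376.7 mm².
Equal strain + equilibrium ⇒ each member carries load in proportion to AE: A₁E₁ = 46220000 N, A₂E₂ = 36240000 N, ΣAE = 82460000 N.
F₁ = P·A₁E₁/ΣAE = -50000·46220000/82460000 = -28030 N.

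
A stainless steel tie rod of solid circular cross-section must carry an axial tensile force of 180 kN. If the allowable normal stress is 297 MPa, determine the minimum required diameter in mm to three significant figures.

Required area A ≥ P/σ_allow = 180000/297 = 606.1 mm².
For a solid circular section, d ≥ √(4A/π) = 27.78 mm.

27.8 mm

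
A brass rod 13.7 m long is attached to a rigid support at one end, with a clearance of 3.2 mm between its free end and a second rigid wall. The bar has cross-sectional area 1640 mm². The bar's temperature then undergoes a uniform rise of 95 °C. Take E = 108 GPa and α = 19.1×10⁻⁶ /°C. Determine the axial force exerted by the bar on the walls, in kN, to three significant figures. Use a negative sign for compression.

-280 kN

Free thermal expansion αLΔT = 19.1e-6 · 13700 · 95 = 24.86 mm.
The walls engage after the gap closes; constrained expansion = 24.86 − 3.2 = 21.66 mm.
The walls impose strain ε = −(21.66)/13700 = -1.5809e-03; σ = Eε = 108000 · -1.5809e-03 = -170.7 MPa.
Wall reaction R = σ·A = -170.7·1640 = -280000 N = -280 kN.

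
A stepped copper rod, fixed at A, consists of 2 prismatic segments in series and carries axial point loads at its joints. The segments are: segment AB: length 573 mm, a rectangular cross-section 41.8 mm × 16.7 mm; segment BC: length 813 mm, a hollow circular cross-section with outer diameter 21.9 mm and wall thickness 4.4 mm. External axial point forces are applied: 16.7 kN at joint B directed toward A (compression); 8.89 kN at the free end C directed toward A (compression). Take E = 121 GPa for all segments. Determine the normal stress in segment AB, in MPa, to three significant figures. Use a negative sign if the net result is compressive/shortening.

-36.7 MPa

Internal axial forces (sectioning from the free end, tension +): N_BC = -8.89 kN, N_AB = -25.59 kN.
A_AB = 698.1 mm².
σ_AB = N_AB/A_AB = -25590/698.1 = -36.66 MPa.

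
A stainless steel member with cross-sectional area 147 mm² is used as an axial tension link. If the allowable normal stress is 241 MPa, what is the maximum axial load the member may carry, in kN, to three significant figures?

P_max = σ_allow · A = 241 · 147 = 35430 N = 35.43 kN.

35.4 kN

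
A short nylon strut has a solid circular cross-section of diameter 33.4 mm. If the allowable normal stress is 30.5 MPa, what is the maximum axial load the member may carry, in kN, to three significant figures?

A = 876.2 mm².
P_max = σ_allow · A = 30.5 · 876.2 = 26720 N = 26.72 kN.

26.7 kN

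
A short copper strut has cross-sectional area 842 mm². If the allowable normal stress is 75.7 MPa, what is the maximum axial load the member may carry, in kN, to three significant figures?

P_max = σ_allow · A = 75.7 · 842 = 63740 N = 63.74 kN.

63.7 kN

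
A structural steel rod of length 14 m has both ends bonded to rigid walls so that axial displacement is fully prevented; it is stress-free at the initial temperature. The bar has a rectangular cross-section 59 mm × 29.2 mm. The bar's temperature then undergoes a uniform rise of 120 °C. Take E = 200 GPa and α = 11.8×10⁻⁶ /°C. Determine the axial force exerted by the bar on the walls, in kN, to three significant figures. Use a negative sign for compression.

-488 kN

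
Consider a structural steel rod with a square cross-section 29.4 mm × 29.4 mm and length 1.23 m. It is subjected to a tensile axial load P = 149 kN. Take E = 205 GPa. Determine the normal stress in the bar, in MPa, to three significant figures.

172 MPa

A = 864.4 mm².
σ = N/A = 149000/864.4 = 172.4 MPa.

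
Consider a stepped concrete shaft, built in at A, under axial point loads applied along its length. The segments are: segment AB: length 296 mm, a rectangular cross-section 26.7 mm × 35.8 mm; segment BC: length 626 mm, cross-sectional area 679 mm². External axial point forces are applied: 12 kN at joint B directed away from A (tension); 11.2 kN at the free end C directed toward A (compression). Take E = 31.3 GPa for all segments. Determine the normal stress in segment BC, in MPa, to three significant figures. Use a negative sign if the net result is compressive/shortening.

Internal axial forces (sectioning from the free end, tension +): N_BC = -11.2 kN, N_AB = 0.8 kN.
σ_BC = N_BC/A_BC = -11200/679 = -16.49 MPa.

-16.5 MPa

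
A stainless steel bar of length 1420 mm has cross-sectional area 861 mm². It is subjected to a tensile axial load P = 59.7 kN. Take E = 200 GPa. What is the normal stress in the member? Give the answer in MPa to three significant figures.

σ = N/A = 59700/861 = 69.34 MPa.

69.3 MPa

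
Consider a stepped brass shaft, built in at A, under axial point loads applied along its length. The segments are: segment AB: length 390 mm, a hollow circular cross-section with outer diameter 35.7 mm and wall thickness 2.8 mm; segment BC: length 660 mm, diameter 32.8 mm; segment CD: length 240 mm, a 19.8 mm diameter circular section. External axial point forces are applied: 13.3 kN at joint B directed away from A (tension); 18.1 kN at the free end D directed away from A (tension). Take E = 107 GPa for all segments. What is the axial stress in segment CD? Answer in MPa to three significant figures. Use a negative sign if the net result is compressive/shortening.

Internal axial forces (sectioning from the free end, tension +): N_CD = 18.1 kN, N_BC = 18.1 kN, N_AB = 31.4 kN.
A_CD = 307.9 mm².
σ_CD = N_CD/A_CD = 18100/307.9 = 58.78 MPa.

58.8 MPa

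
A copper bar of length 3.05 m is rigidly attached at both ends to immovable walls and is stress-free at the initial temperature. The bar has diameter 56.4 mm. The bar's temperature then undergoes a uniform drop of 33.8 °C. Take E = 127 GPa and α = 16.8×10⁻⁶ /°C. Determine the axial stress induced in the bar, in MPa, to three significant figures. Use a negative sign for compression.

Free thermal expansion αLΔT = 16.8e-6 · 3050 · -33.8 = -1.732 mm.
The walls impose strain ε = −(-1.732)/3050 = 5.6784e-04; σ = Eε = 127000 · 5.6784e-04 = 72.12 MPa.

72.1 MPa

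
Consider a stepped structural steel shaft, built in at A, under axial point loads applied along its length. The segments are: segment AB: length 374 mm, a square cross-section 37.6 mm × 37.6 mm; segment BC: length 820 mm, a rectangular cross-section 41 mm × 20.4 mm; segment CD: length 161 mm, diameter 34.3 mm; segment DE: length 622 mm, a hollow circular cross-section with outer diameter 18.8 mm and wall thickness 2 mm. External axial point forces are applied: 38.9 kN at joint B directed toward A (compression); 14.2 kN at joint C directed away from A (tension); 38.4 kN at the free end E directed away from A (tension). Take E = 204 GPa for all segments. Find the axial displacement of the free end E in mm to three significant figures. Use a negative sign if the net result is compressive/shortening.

1.41 mm

Internal axial forces (sectioning from the free end, tension +): N_DE = 38.4 kN, N_CD = 38.4 kN, N_BC = 52.6 kN, N_AB = 13.7 kN.
A_AB = 1414 mm².
A_BC = 836.4 mm².
A_CD = 924 mm².
A_DE = 105.6 mm².
δ_AB = 13700·374/(1414·204000) = 0.01777 mm
δ_BC = 52600·820/(836.4·204000) = 0.2528 mm
δ_CD = 38400·161/(924·204000) = 0.0328 mm
δ_DE = 38400·622/(105.6·204000) = 1.109 mm
δ = Σδ_i = 1.413 mm.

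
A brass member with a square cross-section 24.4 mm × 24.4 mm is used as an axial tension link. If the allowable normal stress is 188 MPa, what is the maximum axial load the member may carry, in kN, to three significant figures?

A = 595.4 mm².
P_max = σ_allow · A = 188 · 595.4 = 111900 N = 111.9 kN.

112 kN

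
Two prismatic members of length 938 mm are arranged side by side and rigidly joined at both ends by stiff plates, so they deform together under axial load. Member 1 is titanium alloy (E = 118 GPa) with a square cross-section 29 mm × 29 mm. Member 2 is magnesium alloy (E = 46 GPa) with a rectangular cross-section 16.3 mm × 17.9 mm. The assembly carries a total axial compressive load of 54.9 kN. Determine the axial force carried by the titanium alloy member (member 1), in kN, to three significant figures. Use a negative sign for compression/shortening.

-48.4 kN

A_1 = 841 mm².
A_2 = 291.8 mm².
Equal strain + equilibrium ⇒ each member carries load in proportion to AE: A₁E₁ = 99240000 N, A₂E₂ = 13420000 N, ΣAE = 112700000 N.
F₁ = P·A₁E₁/ΣAE = -54900·99240000/112700000 = -48360 N.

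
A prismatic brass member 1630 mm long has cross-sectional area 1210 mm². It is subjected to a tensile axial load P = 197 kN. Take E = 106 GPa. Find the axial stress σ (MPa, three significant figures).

σ = N/A = 197000/1210 = 162.8 MPa.

163 MPa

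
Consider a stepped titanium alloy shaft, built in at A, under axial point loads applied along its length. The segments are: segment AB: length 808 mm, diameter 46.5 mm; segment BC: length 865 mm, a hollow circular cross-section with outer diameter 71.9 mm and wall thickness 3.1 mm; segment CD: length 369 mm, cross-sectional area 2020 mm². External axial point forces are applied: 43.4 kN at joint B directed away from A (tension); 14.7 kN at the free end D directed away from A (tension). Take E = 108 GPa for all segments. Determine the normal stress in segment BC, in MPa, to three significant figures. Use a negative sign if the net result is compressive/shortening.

Internal axial forces (sectioning from the free end, tension +): N_CD = 14.7 kN, N_BC = 14.7 kN, N_AB = 58.1 kN.
A_BC = 670 mm².
σ_BC = N_BC/A_BC = 14700/670 = 21.94 MPa.

21.9 MPa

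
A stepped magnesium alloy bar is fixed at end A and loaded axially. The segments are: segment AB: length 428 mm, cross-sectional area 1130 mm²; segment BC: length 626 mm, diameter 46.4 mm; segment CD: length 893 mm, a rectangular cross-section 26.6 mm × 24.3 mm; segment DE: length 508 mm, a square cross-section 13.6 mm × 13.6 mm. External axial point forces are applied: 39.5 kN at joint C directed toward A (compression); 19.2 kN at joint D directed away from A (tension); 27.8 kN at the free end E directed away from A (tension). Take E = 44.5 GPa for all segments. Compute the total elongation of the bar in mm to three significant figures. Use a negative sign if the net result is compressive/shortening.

Internal axial forces (sectioning from the free end, tension +): N_DE = 27.8 kN, N_CD = 47 kN, N_BC = 7.5 kN, N_AB = 7.5 kN.
A_BC = 1691 mm².
A_CD = 646.4 mm².
A_DE = 185 mm².
δ_AB = 7500·428/(1130·44500) = 0.06384 mm
δ_BC = 7500·626/(1691·44500) = 0.06239 mm
δ_CD = 47000·893/(646.4·44500) = 1.459 mm
δ_DE = 27800·508/(185·44500) = 1.716 mm
δ = Σδ_i = 3.301 mm.

3.30 mm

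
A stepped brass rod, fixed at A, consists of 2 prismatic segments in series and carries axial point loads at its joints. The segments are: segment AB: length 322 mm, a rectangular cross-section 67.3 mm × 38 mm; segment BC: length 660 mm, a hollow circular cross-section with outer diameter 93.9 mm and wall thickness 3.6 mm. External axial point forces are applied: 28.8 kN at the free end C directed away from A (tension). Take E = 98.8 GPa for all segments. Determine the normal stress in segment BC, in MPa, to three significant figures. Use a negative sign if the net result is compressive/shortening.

28.2 MPa

Internal axial forces (sectioning from the free end, tension +): N_BC = 28.8 kN, N_AB = 28.8 kN.
A_BC = 1021 mm².
σ_BC = N_BC/A_BC = 28800/1021 = 28.2 MPa.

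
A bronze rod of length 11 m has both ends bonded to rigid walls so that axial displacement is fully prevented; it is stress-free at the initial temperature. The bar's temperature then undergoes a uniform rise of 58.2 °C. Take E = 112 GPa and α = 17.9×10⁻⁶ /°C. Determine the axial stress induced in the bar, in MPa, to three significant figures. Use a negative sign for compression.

-117 MPa

Free thermal expansion αLΔT = 17.9e-6 · 11000 · 58.2 = 11.46 mm.
The walls impose strain ε = −(11.46)/11000 = -1.0418e-03; σ = Eε = 112000 · -1.0418e-03 = -116.7 MPa.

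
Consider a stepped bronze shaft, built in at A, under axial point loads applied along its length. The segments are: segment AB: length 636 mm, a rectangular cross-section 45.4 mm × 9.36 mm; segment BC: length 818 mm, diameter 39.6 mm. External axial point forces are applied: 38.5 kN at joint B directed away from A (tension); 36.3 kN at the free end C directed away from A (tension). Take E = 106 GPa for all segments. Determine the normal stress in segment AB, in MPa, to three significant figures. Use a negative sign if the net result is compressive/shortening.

Internal axial forces (sectioning from the free end, tension +): N_BC = 36.3 kN, N_AB = 74.8 kN.
A_AB = 424.9 mm².
σ_AB = N_AB/A_AB = 74800/424.9 = 176 MPa.

176 MPa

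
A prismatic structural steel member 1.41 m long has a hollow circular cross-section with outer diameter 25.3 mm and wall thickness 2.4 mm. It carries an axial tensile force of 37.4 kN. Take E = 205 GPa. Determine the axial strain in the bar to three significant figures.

A = 172.7 mm².
σ = N/A = 216.6 MPa; ε = σ/E = 216.6/205000 = 1.057e-03.

0.00106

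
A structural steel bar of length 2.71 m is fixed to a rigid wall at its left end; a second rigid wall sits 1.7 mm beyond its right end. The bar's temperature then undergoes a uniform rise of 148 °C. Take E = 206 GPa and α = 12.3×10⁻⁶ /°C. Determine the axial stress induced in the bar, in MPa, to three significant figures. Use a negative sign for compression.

Free thermal expansion αLΔT = 12.3e-6 · 2710 · 148 = 4.933 mm.
The walls engage after the gap closes; constrained expansion = 4.933 − 1.7 = 3.233 mm.
The walls impose strain ε = −(3.233)/2710 = -1.1931e-03; σ = Eε = 206000 · -1.1931e-03 = -245.8 MPa.

-246 MPa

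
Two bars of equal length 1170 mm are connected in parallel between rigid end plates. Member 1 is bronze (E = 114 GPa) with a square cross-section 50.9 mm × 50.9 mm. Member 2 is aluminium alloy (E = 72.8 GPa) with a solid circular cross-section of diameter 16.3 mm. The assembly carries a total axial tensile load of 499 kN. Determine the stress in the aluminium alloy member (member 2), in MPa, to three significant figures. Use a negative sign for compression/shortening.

117 MPa

A_1 = 2591 mm².
A_2 = 208.7 mm².
Equal strain + equilibrium ⇒ each member carries load in proportion to AE: A₁E₁ = 295400000 N, A₂E₂ = 15190000 N, ΣAE = 310500000 N.
σ₂ = P·E₂/ΣAE = 499000·72800/310500000 = 117 MPa.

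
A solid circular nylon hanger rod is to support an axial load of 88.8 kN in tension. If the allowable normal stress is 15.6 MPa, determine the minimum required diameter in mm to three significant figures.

Required area A ≥ P/σ_allow = 88800/15.6 = 5692 mm².
For a solid circular section, d ≥ √(4A/π) = 85.13 mm.

85.1 mm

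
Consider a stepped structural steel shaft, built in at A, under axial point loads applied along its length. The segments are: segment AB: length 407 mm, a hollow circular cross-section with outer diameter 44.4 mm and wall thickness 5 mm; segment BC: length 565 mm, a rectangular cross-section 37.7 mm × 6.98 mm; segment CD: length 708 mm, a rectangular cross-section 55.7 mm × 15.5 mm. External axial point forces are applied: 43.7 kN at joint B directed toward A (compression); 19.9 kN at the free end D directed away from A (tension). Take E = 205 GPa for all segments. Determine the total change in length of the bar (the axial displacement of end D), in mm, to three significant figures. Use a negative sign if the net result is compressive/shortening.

Internal axial forces (sectioning from the free end, tension +): N_CD = 19.9 kN, N_BC = 19.9 kN, N_AB = -23.8 kN.
A_AB = 618.9 mm².
A_BC = 263.1 mm².
A_CD = 863.4 mm².
δ_AB = -23800·407/(618.9·205000) = -0.07635 mm
δ_BC = 19900·565/(263.1·205000) = 0.2084 mm
δ_CD = 19900·708/(863.4·205000) = 0.07961 mm
δ = Σδ_i = 0.2117 mm.

0.212 mm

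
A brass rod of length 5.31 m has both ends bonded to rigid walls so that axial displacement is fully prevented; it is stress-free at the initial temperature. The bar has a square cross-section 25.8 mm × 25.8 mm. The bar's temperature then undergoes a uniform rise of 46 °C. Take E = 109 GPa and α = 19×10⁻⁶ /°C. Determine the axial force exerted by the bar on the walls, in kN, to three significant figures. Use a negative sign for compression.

-63.4 kN

Free thermal expansion αLΔT = 19e-6 · 5310 · 46 = 4.641 mm.
The walls impose strain ε = −(4.641)/5310 = -8.7400e-04; σ = Eε = 109000 · -8.7400e-04 = -95.27 MPa.
Wall reaction R = σ·A = -95.27·665.6 = -63410 N = -63.41 kN.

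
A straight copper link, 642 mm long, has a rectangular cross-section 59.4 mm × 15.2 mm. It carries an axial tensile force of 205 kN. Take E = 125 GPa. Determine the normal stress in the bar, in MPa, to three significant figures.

227 MPa

A = 902.9 mm².
σ = N/A = 205000/902.9 = 227.1 MPa.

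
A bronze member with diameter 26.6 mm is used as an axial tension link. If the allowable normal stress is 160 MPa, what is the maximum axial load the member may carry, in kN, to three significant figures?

88.9 kN

A = 555.7 mm².
P_max = σ_allow · A = 160 · 555.7 = 88910 N = 88.91 kN.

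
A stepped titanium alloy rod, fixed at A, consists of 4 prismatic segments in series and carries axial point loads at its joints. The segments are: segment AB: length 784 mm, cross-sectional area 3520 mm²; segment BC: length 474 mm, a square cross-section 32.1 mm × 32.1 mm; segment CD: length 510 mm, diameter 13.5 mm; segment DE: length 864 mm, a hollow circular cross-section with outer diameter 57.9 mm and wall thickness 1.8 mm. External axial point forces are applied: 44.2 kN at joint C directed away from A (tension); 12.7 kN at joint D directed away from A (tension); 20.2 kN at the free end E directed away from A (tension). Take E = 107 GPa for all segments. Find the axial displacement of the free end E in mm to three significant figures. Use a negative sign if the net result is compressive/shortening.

2.10 mm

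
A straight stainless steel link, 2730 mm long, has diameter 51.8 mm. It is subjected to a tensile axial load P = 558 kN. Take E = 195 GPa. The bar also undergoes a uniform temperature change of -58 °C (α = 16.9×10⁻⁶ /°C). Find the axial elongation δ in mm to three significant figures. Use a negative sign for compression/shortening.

1.03 mm

A = 2107 mm².
δ_mech = NL/(AE) = 558000·2730/(2107·195000) = 3.707 mm.
δ_thermal = αLΔT = 16.9e-6·2730·-58 = -2.676 mm.
δ = δ_mech + δ_thermal = 1.031 mm.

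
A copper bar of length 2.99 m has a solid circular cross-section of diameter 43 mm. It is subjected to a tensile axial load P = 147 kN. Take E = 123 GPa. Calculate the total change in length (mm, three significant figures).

A = 1452 mm².
δ_mech = NL/(AE) = 147000·2990/(1452·123000) = 2.461 mm.

2.46 mm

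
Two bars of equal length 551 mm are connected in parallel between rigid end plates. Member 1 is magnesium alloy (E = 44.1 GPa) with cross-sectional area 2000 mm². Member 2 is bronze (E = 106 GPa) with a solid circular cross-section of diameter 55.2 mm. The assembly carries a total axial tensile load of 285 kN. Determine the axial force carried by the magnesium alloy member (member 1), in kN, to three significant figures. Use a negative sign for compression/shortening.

73.5 kN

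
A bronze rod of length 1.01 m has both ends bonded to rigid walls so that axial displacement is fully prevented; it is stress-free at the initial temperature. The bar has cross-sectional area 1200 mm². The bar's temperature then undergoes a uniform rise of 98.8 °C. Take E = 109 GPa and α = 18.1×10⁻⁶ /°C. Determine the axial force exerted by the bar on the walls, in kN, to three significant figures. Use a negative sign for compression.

-234 kN

Free thermal expansion αLΔT = 18.1e-6 · 1010 · 98.8 = 1.806 mm.
The walls impose strain ε = −(1.806)/1010 = -1.7883e-03; σ = Eε = 109000 · -1.7883e-03 = -194.9 MPa.
Wall reaction R = σ·A = -194.9·1200 = -233900 N = -233.9 kN.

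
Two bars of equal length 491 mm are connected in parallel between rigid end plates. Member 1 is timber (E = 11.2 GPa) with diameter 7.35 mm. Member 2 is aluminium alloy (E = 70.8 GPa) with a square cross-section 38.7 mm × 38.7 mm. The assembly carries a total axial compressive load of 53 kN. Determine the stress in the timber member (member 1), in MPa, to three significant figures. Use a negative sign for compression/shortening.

A_1 = 42.43 mm².
A_2 = 1498 mm².
Equal strain + equilibrium ⇒ each member carries load in proportion to AE: A₁E₁ = 475200 N, A₂E₂ = 106000000 N, ΣAE = 106500000 N.
σ₁ = P·E₁/ΣAE = -53000·11200/106500000 = -5.573 MPa.

-5.57 MPa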